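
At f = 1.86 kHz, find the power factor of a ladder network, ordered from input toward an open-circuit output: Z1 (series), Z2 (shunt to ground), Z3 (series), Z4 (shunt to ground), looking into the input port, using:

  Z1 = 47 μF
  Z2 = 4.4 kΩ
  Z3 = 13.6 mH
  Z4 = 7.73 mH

Step 1 — Angular frequency: ω = 2π·f = 2π·1860 = 1.169e+04 rad/s.
Step 2 — Component impedances:
  Z1: Z = 1/(jωC) = -j/(ω·C) = 0 - j1.821 Ω
  Z2: Z = R = 4400 Ω
  Z3: Z = jωL = j·1.169e+04·0.0136 = 0 + j158.9 Ω
  Z4: Z = jωL = j·1.169e+04·0.00773 = 0 + j90.34 Ω
Step 3 — Ladder network (open output): work backward from the far end, alternating series and parallel combinations. Z_in = 14.08 + j246.7 Ω = 247.1∠86.7° Ω.
Step 4 — Power factor: PF = cos(φ) = Re(Z)/|Z| = 14.08/247.1 = 0.05698.
Step 5 — Type: Im(Z) = 246.7 ⇒ lagging (phase φ = 86.7°).

PF = 0.05698 (lagging, φ = 86.7°)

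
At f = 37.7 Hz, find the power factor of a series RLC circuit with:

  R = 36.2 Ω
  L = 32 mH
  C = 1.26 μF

Step 1 — Angular frequency: ω = 2π·f = 2π·37.7 = 236.9 rad/s.
Step 2 — Component impedances:
  R: Z = R = 36.2 Ω
  L: Z = jωL = j·236.9·0.032 = 0 + j7.58 Ω
  C: Z = 1/(jωC) = -j/(ω·C) = 0 - j3350 Ω
Step 3 — Series combination: Z_total = R + L + C = 36.2 - j3343 Ω = 3343∠-89.4° Ω.
Step 4 — Power factor: PF = cos(φ) = Re(Z)/|Z| = 36.2/3343 = 0.01083.
Step 5 — Type: Im(Z) = -3343 ⇒ leading (phase φ = -89.4°).

PF = 0.01083 (leading, φ = -89.4°)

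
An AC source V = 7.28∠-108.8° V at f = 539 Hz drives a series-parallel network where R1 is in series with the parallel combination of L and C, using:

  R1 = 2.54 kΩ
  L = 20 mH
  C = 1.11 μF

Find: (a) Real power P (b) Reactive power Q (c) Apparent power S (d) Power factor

Step 1 — Angular frequency: ω = 2π·f = 2π·539 = 3387 rad/s.
Step 2 — Component impedances:
  R1: Z = R = 2540 Ω
  L: Z = jωL = j·3387·0.02 = 0 + j67.73 Ω
  C: Z = 1/(jωC) = -j/(ω·C) = 0 - j266 Ω
Step 3 — Parallel branch: L || C = 1/(1/L + 1/C) = 0 + j90.87 Ω.
Step 4 — Series with R1: Z_total = R1 + (L || C) = 2540 + j90.87 Ω = 2542∠2.0° Ω.
Step 5 — Source phasor: V = 7.28∠-108.8° V = -2.346 - j6.892 V.
Step 6 — Current: I = V / Z = -0.001019 - j0.002677 A = 0.002864∠-110.8° A.
Step 7 — Complex power: S = V·I* = 0.02084 + j0.0007455 VA.
Step 8 — Real power: P = Re(S) = 0.02084 W.
Step 9 — Reactive power: Q = Im(S) = 0.0007455 VAR.
Step 10 — Apparent power: |S| = 0.02085 VA.
Step 11 — Power factor: PF = P/|S| = 0.9994 (lagging).

(a) P = 0.02084 W  (b) Q = 0.0007455 VAR  (c) S = 0.02085 VA  (d) PF = 0.9994 (lagging)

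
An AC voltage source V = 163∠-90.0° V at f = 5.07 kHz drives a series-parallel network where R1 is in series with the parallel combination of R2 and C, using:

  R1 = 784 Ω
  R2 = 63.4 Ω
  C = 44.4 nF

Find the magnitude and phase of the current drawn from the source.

Step 1 — Angular frequency: ω = 2π·f = 2π·5070 = 3.186e+04 rad/s.
Step 2 — Component impedances:
  R1: Z = R = 784 Ω
  R2: Z = R = 63.4 Ω
  C: Z = 1/(jωC) = -j/(ω·C) = 0 - j707 Ω
Step 3 — Parallel branch: R2 || C = 1/(1/R2 + 1/C) = 62.89 - j5.64 Ω.
Step 4 — Series with R1: Z_total = R1 + (R2 || C) = 846.9 - j5.64 Ω = 846.9∠-0.4° Ω.
Step 5 — Source phasor: V = 163∠-90.0° V = 0 - j163 V.
Step 6 — Ohm's law: I = V / Z_total = (0 - j163) / (846.9 - j5.64) = 0.001282 - j0.1925 A.
Step 7 — Convert to polar: |I| = 0.1925 A, ∠I = -89.6°.

I = 0.1925∠-89.6° A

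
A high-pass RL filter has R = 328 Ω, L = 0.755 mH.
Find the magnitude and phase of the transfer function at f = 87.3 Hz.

Step 1 — Angular frequency: ω = 2π·87.3 = 548.5 rad/s.
Step 2 — Transfer function: H(jω) = jωL/(R + jωL).
Step 3 — Numerator jωL = j·0.4141; denominator R + jωL = 328 + j0.4141.
Step 4 — H = 1.594e-06 + j0.001263.
Step 5 — Magnitude: |H| = 0.001263 (-58.0 dB); phase: φ = 89.9°.

|H| = 0.001263 (-58.0 dB), φ = 89.9°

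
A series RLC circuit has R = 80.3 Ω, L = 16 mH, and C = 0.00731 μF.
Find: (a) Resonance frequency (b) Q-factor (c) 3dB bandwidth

Step 1 — Resonance: ω₀ = 1/√(LC) = 1/√(0.016·7.31e-09) = 9.247e+04 rad/s.
Step 2 — f₀ = ω₀/(2π) = 1.472e+04 Hz.
Step 3 — Series Q: Q = ω₀L/R = 9.247e+04·0.016/80.3 = 18.42.
Step 4 — Bandwidth: Δω = ω₀/Q = 5019 rad/s; BW = Δω/(2π) = 798.8 Hz.

(a) f₀ = 1.472e+04 Hz  (b) Q = 18.42  (c) BW = 798.8 Hz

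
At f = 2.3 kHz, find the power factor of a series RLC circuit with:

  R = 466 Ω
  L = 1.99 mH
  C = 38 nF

Step 1 — Angular frequency: ω = 2π·f = 2π·2300 = 1.445e+04 rad/s.
Step 2 — Component impedances:
  R: Z = R = 466 Ω
  L: Z = jωL = j·1.445e+04·0.00199 = 0 + j28.76 Ω
  C: Z = 1/(jωC) = -j/(ω·C) = 0 - j1821 Ω
Step 3 — Series combination: Z_total = R + L + C = 466 - j1792 Ω = 1852∠-75.4° Ω.
Step 4 — Power factor: PF = cos(φ) = Re(Z)/|Z| = 466/1852 = 0.2516.
Step 5 — Type: Im(Z) = -1792 ⇒ leading (phase φ = -75.4°).

PF = 0.2516 (leading, φ = -75.4°)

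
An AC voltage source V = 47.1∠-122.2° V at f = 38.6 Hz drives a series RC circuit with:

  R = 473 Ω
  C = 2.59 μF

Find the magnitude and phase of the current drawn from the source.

Step 1 — Angular frequency: ω = 2π·f = 2π·38.6 = 242.5 rad/s.
Step 2 — Component impedances:
  R: Z = R = 473 Ω
  C: Z = 1/(jωC) = -j/(ω·C) = 0 - j1592 Ω
Step 3 — Series combination: Z_total = R + C = 473 - j1592 Ω = 1661∠-73.5° Ω.
Step 4 — Source phasor: V = 47.1∠-122.2° V = -25.1 - j39.86 V.
Step 5 — Ohm's law: I = V / Z_total = (-25.1 - j39.86) / (473 - j1592) = 0.0187 - j0.02132 A.
Step 6 — Convert to polar: |I| = 0.02836 A, ∠I = -48.7°.

I = 0.02836∠-48.7° A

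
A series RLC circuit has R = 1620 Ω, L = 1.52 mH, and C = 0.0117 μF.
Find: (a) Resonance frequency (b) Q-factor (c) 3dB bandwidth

Step 1 — Resonance: ω₀ = 1/√(LC) = 1/√(0.00152·1.17e-08) = 2.371e+05 rad/s.
Step 2 — f₀ = ω₀/(2π) = 3.774e+04 Hz.
Step 3 — Series Q: Q = ω₀L/R = 2.371e+05·0.00152/1620 = 0.2225.
Step 4 — Bandwidth: Δω = ω₀/Q = 1.066e+06 rad/s; BW = Δω/(2π) = 1.696e+05 Hz.

(a) f₀ = 3.774e+04 Hz  (b) Q = 0.2225  (c) BW = 1.696e+05 Hz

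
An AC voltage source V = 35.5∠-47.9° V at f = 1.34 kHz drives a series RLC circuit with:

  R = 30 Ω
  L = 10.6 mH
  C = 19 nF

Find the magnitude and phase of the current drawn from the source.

Step 1 — Angular frequency: ω = 2π·f = 2π·1340 = 8419 rad/s.
Step 2 — Component impedances:
  R: Z = R = 30 Ω
  L: Z = jωL = j·8419·0.0106 = 0 + j89.25 Ω
  C: Z = 1/(jωC) = -j/(ω·C) = 0 - j6251 Ω
Step 3 — Series combination: Z_total = R + L + C = 30 - j6162 Ω = 6162∠-89.7° Ω.
Step 4 — Source phasor: V = 35.5∠-47.9° V = 23.8 - j26.34 V.
Step 5 — Ohm's law: I = V / Z_total = (23.8 - j26.34) / (30 - j6162) = 0.004293 + j0.003842 A.
Step 6 — Convert to polar: |I| = 0.005761 A, ∠I = 41.8°.

I = 0.005761∠41.8° A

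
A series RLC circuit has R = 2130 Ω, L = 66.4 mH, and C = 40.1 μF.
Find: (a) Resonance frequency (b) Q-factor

Step 1 — Resonance condition Im(Z)=0 gives ω₀ = 1/√(LC).
Step 2 — ω₀ = 1/√(0.0664·4.01e-05) = 612.8 rad/s.
Step 3 — f₀ = ω₀/(2π) = 97.54 Hz.
Step 4 — Series Q: Q = ω₀L/R = 612.8·0.0664/2130 = 0.0191.

(a) f₀ = 97.54 Hz  (b) Q = 0.0191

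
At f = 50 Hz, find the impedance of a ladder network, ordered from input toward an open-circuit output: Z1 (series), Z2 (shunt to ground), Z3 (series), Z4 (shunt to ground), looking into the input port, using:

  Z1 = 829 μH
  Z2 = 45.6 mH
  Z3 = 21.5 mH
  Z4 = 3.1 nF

Step 1 — Angular frequency: ω = 2π·f = 2π·50 = 314.2 rad/s.
Step 2 — Component impedances:
  Z1: Z = jωL = j·314.2·0.000829 = 0 + j0.2604 Ω
  Z2: Z = jωL = j·314.2·0.0456 = 0 + j14.33 Ω
  Z3: Z = jωL = j·314.2·0.0215 = 0 + j6.754 Ω
  Z4: Z = 1/(jωC) = -j/(ω·C) = 0 - j1.027e+06 Ω
Step 3 — Ladder network (open output): work backward from the far end, alternating series and parallel combinations. Z_in = 0 + j14.59 Ω = 14.59∠90.0° Ω.

Z = 0 + j14.59 Ω = 14.59∠90.0° Ω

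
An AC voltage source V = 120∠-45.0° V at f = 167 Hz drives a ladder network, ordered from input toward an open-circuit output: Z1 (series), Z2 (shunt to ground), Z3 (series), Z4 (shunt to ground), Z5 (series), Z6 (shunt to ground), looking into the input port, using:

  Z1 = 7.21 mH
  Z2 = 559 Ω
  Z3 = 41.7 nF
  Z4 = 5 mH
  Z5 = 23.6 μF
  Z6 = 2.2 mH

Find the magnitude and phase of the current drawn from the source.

Step 1 — Angular frequency: ω = 2π·f = 2π·167 = 1049 rad/s.
Step 2 — Component impedances:
  Z1: Z = jωL = j·1049·0.00721 = 0 + j7.565 Ω
  Z2: Z = R = 559 Ω
  Z3: Z = 1/(jωC) = -j/(ω·C) = 0 - j2.285e+04 Ω
  Z4: Z = jωL = j·1049·0.005 = 0 + j5.246 Ω
  Z5: Z = 1/(jωC) = -j/(ω·C) = 0 - j40.38 Ω
  Z6: Z = jωL = j·1049·0.0022 = 0 + j2.308 Ω
Step 3 — Ladder network (open output): work backward from the far end, alternating series and parallel combinations. Z_in = 558.7 - j6.103 Ω = 558.7∠-0.6° Ω.
Step 4 — Source phasor: V = 120∠-45.0° V = 84.85 - j84.85 V.
Step 5 — Ohm's law: I = V / Z_total = (84.85 - j84.85) / (558.7 - j6.103) = 0.1535 - j0.1502 A.
Step 6 — Convert to polar: |I| = 0.2148 A, ∠I = -44.4°.

I = 0.2148∠-44.4° A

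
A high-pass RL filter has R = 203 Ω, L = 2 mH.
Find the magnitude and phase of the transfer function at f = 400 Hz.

Step 1 — Angular frequency: ω = 2π·400 = 2513 rad/s.
Step 2 — Transfer function: H(jω) = jωL/(R + jωL).
Step 3 — Numerator jωL = j·5.027; denominator R + jωL = 203 + j5.027.
Step 4 — H = 0.0006127 + j0.02475.
Step 5 — Magnitude: |H| = 0.02475 (-32.1 dB); phase: φ = 88.6°.

|H| = 0.02475 (-32.1 dB), φ = 88.6°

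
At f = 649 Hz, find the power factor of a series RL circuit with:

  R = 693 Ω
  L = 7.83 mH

Step 1 — Angular frequency: ω = 2π·f = 2π·649 = 4078 rad/s.
Step 2 — Component impedances:
  R: Z = R = 693 Ω
  L: Z = jωL = j·4078·0.00783 = 0 + j31.93 Ω
Step 3 — Series combination: Z_total = R + L = 693 + j31.93 Ω = 693.7∠2.6° Ω.
Step 4 — Power factor: PF = cos(φ) = Re(Z)/|Z| = 693/693.74 = 0.9989.
Step 5 — Type: Im(Z) = 31.93 ⇒ lagging (phase φ = 2.6°).

PF = 0.9989 (lagging, φ = 2.6°)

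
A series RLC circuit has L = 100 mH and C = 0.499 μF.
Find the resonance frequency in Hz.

Step 1 — Resonance condition Im(Z)=0 gives ω₀ = 1/√(LC).
Step 2 — ω₀ = 1/√(0.1·4.99e-07) = 4477 rad/s.
Step 3 — f₀ = ω₀/(2π) = 712.5 Hz.

f₀ = 712.5 Hz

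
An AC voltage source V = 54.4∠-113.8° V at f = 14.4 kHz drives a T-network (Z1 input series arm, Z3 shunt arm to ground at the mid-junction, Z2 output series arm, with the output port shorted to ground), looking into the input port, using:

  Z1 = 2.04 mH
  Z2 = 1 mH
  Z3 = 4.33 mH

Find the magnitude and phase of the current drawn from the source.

Step 1 — Angular frequency: ω = 2π·f = 2π·1.44e+04 = 9.048e+04 rad/s.
Step 2 — Component impedances:
  Z1: Z = jωL = j·9.048e+04·0.00204 = 0 + j184.6 Ω
  Z2: Z = jωL = j·9.048e+04·0.001 = 0 + j90.48 Ω
  Z3: Z = jωL = j·9.048e+04·0.00433 = 0 + j391.8 Ω
Step 3 — With the output port shorted to ground, the output series arm Z2 runs from the junction to ground; the shunt arm Z3 also runs from the junction to ground. They appear in parallel: Z3 || Z2 = 0 + j73.5 Ω.
Step 4 — Series with input arm Z1: Z_in = Z1 + (Z3 || Z2) = 0 + j258.1 Ω = 258.1∠90.0° Ω.
Step 5 — Source phasor: V = 54.4∠-113.8° V = -21.95 - j49.77 V.
Step 6 — Ohm's law: I = V / Z_total = (-21.95 - j49.77) / (0 + j258.1) = -0.1929 + j0.08506 A.
Step 7 — Convert to polar: |I| = 0.2108 A, ∠I = 156.2°.

I = 0.2108∠156.2° A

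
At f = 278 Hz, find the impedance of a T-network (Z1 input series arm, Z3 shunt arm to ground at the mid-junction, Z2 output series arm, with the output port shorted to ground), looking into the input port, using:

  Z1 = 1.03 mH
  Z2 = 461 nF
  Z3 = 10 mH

Step 1 — Angular frequency: ω = 2π·f = 2π·278 = 1747 rad/s.
Step 2 — Component impedances:
  Z1: Z = jωL = j·1747·0.00103 = 0 + j1.799 Ω
  Z2: Z = 1/(jωC) = -j/(ω·C) = 0 - j1242 Ω
  Z3: Z = jωL = j·1747·0.01 = 0 + j17.47 Ω
Step 3 — With the output port shorted to ground, the output series arm Z2 runs from the junction to ground; the shunt arm Z3 also runs from the junction to ground. They appear in parallel: Z3 || Z2 = 0 + j17.72 Ω.
Step 4 — Series with input arm Z1: Z_in = Z1 + (Z3 || Z2) = 0 + j19.52 Ω = 19.52∠90.0° Ω.

Z = 0 + j19.52 Ω = 19.52∠90.0° Ω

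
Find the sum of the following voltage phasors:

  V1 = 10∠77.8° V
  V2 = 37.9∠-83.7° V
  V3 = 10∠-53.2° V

Step 1 — Convert each phasor to rectangular form:
  V1 = 10·(cos(77.8°) + j·sin(77.8°)) = 2.113 + j9.774 V
  V2 = 37.9·(cos(-83.7°) + j·sin(-83.7°)) = 4.159 - j37.67 V
  V3 = 10·(cos(-53.2°) + j·sin(-53.2°)) = 5.99 - j8.007 V
Step 2 — Sum components: V_total = 12.26 - j35.9 V.
Step 3 — Convert to polar: |V_total| = 37.94 V, ∠V_total = -71.1°.

V_total = 37.94∠-71.1° V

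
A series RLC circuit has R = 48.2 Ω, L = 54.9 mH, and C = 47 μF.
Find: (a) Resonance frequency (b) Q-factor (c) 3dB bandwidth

Step 1 — Resonance condition Im(Z)=0 gives ω₀ = 1/√(LC).
Step 2 — ω₀ = 1/√(0.0549·4.7e-05) = 622.5 rad/s.
Step 3 — f₀ = ω₀/(2π) = 99.08 Hz.
Step 4 — Series Q: Q = ω₀L/R = 622.5·0.0549/48.2 = 0.7091.
Step 5 — 3dB bandwidth: Δω = ω₀/Q = 878 rad/s; BW = Δω/(2π) = 139.7 Hz.

(a) f₀ = 99.08 Hz  (b) Q = 0.7091  (c) BW = 139.7 Hz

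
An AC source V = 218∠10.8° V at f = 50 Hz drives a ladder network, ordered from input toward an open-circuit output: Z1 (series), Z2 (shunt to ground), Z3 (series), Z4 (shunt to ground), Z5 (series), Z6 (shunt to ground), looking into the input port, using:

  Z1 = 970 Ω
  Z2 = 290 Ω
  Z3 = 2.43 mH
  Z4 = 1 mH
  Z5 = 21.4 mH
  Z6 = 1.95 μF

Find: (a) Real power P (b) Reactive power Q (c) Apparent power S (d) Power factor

Step 1 — Angular frequency: ω = 2π·f = 2π·50 = 314.2 rad/s.
Step 2 — Component impedances:
  Z1: Z = R = 970 Ω
  Z2: Z = R = 290 Ω
  Z3: Z = jωL = j·314.2·0.00243 = 0 + j0.7634 Ω
  Z4: Z = jωL = j·314.2·0.001 = 0 + j0.3142 Ω
  Z5: Z = jωL = j·314.2·0.0214 = 0 + j6.723 Ω
  Z6: Z = 1/(jωC) = -j/(ω·C) = 0 - j1632 Ω
Step 3 — Ladder network (open output): work backward from the far end, alternating series and parallel combinations. Z_in = 970 + j1.078 Ω = 970∠0.1° Ω.
Step 4 — Source phasor: V = 218∠10.8° V = 214.1 + j40.85 V.
Step 5 — Current: I = V / Z = 0.2208 + j0.04187 A = 0.2247∠10.7° A.
Step 6 — Complex power: S = V·I* = 48.99 + j0.05443 VA.
Step 7 — Real power: P = Re(S) = 48.99 W.
Step 8 — Reactive power: Q = Im(S) = 0.05443 VAR.
Step 9 — Apparent power: |S| = 48.99 VA.
Step 10 — Power factor: PF = P/|S| = 1 (lagging).

(a) P = 48.99 W  (b) Q = 0.05443 VAR  (c) S = 48.99 VA  (d) PF = 1 (lagging)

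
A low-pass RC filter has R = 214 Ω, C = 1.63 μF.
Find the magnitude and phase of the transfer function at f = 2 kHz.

Step 1 — Angular frequency: ω = 2π·2000 = 1.257e+04 rad/s.
Step 2 — Transfer function: H(jω) = 1/(1 + jωRC).
Step 3 — Denominator: 1 + jωRC = 1 + j·1.257e+04·214·1.63e-06 = 1 + j4.383.
Step 4 — H = 0.04947 - j0.2168.
Step 5 — Magnitude: |H| = 0.2224 (-13.1 dB); phase: φ = -77.1°.

|H| = 0.2224 (-13.1 dB), φ = -77.1°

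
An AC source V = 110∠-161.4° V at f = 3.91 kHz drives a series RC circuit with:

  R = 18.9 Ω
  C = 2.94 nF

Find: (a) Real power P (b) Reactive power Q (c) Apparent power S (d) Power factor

Step 1 — Angular frequency: ω = 2π·f = 2π·3910 = 2.457e+04 rad/s.
Step 2 — Component impedances:
  R: Z = R = 18.9 Ω
  C: Z = 1/(jωC) = -j/(ω·C) = 0 - j1.385e+04 Ω
Step 3 — Series combination: Z_total = R + C = 18.9 - j1.385e+04 Ω = 1.385e+04∠-89.9° Ω.
Step 4 — Source phasor: V = 110∠-161.4° V = -104.3 - j35.09 V.
Step 5 — Current: I = V / Z = 0.002524 - j0.007534 A = 0.007945∠-71.5° A.
Step 6 — Complex power: S = V·I* = 0.001193 - j0.874 VA.
Step 7 — Real power: P = Re(S) = 0.001193 W.
Step 8 — Reactive power: Q = Im(S) = -0.874 VAR.
Step 9 — Apparent power: |S| = 0.874 VA.
Step 10 — Power factor: PF = P/|S| = 0.001365 (leading).

(a) P = 0.001193 W  (b) Q = -0.874 VAR  (c) S = 0.874 VA  (d) PF = 0.001365 (leading)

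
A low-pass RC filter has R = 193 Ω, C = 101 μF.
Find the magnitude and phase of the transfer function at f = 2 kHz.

Step 1 — Angular frequency: ω = 2π·2000 = 1.257e+04 rad/s.
Step 2 — Transfer function: H(jω) = 1/(1 + jωRC).
Step 3 — Denominator: 1 + jωRC = 1 + j·1.257e+04·193·0.000101 = 1 + j245.
Step 4 — H = 1.667e-05 - j0.004082.
Step 5 — Magnitude: |H| = 0.004082 (-47.8 dB); phase: φ = -89.8°.

|H| = 0.004082 (-47.8 dB), φ = -89.8°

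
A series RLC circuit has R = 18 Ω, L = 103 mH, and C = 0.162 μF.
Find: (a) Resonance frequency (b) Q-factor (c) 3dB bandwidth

Step 1 — Resonance: ω₀ = 1/√(LC) = 1/√(0.103·1.62e-07) = 7741 rad/s.
Step 2 — f₀ = ω₀/(2π) = 1232 Hz.
Step 3 — Series Q: Q = ω₀L/R = 7741·0.103/18 = 44.3.
Step 4 — Bandwidth: Δω = ω₀/Q = 174.8 rad/s; BW = Δω/(2π) = 27.81 Hz.

(a) f₀ = 1232 Hz  (b) Q = 44.3  (c) BW = 27.81 Hz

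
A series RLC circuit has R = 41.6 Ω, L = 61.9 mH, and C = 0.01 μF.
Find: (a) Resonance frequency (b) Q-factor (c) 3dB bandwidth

Step 1 — Resonance condition Im(Z)=0 gives ω₀ = 1/√(LC).
Step 2 — ω₀ = 1/√(0.0619·1e-08) = 4.019e+04 rad/s.
Step 3 — f₀ = ω₀/(2π) = 6397 Hz.
Step 4 — Series Q: Q = ω₀L/R = 4.019e+04·0.0619/41.6 = 59.81.
Step 5 — 3dB bandwidth: Δω = ω₀/Q = 672.1 rad/s; BW = Δω/(2π) = 107 Hz.

(a) f₀ = 6397 Hz  (b) Q = 59.81  (c) BW = 107 Hz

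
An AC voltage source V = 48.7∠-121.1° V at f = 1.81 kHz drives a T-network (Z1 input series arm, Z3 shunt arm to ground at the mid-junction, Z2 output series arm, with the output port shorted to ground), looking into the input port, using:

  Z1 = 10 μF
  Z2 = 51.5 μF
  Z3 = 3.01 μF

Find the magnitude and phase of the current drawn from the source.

Step 1 — Angular frequency: ω = 2π·f = 2π·1810 = 1.137e+04 rad/s.
Step 2 — Component impedances:
  Z1: Z = 1/(jωC) = -j/(ω·C) = 0 - j8.793 Ω
  Z2: Z = 1/(jωC) = -j/(ω·C) = 0 - j1.707 Ω
  Z3: Z = 1/(jωC) = -j/(ω·C) = 0 - j29.21 Ω
Step 3 — With the output port shorted to ground, the output series arm Z2 runs from the junction to ground; the shunt arm Z3 also runs from the junction to ground. They appear in parallel: Z3 || Z2 = 0 - j1.613 Ω.
Step 4 — Series with input arm Z1: Z_in = Z1 + (Z3 || Z2) = 0 - j10.41 Ω = 10.41∠-90.0° Ω.
Step 5 — Source phasor: V = 48.7∠-121.1° V = -25.16 - j41.7 V.
Step 6 — Ohm's law: I = V / Z_total = (-25.16 - j41.7) / (0 - j10.41) = 4.007 - j2.417 A.
Step 7 — Convert to polar: |I| = 4.68 A, ∠I = -31.1°.

I = 4.68∠-31.1° A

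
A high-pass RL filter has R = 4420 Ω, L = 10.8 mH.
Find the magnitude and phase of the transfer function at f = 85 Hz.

Step 1 — Angular frequency: ω = 2π·85 = 534.1 rad/s.
Step 2 — Transfer function: H(jω) = jωL/(R + jωL).
Step 3 — Numerator jωL = j·5.768; denominator R + jωL = 4420 + j5.768.
Step 4 — H = 1.703e-06 + j0.001305.
Step 5 — Magnitude: |H| = 0.001305 (-57.7 dB); phase: φ = 89.9°.

|H| = 0.001305 (-57.7 dB), φ = 89.9°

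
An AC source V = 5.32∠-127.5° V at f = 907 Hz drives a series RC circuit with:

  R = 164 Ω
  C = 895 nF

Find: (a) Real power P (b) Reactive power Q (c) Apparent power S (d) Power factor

Step 1 — Angular frequency: ω = 2π·f = 2π·907 = 5699 rad/s.
Step 2 — Component impedances:
  R: Z = R = 164 Ω
  C: Z = 1/(jωC) = -j/(ω·C) = 0 - j196.1 Ω
Step 3 — Series combination: Z_total = R + C = 164 - j196.1 Ω = 255.6∠-50.1° Ω.
Step 4 — Source phasor: V = 5.32∠-127.5° V = -3.239 - j4.221 V.
Step 5 — Current: I = V / Z = 0.004536 - j0.02031 A = 0.02081∠-77.4° A.
Step 6 — Complex power: S = V·I* = 0.07104 - j0.08493 VA.
Step 7 — Real power: P = Re(S) = 0.07104 W.
Step 8 — Reactive power: Q = Im(S) = -0.08493 VAR.
Step 9 — Apparent power: |S| = 0.1107 VA.
Step 10 — Power factor: PF = P/|S| = 0.6416 (leading).

(a) P = 0.07104 W  (b) Q = -0.08493 VAR  (c) S = 0.1107 VA  (d) PF = 0.6416 (leading)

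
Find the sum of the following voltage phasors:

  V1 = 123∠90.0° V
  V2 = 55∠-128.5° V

Step 1 — Convert each phasor to rectangular form:
  V1 = 123·(cos(90.0°) + j·sin(90.0°)) = 0 + j123 V
  V2 = 55·(cos(-128.5°) + j·sin(-128.5°)) = -34.24 - j43.04 V
Step 2 — Sum components: V_total = -34.24 + j79.96 V.
Step 3 — Convert to polar: |V_total| = 86.98 V, ∠V_total = 113.2°.

V_total = 86.98∠113.2° V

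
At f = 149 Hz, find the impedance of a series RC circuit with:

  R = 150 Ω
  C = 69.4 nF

Step 1 — Angular frequency: ω = 2π·f = 2π·149 = 936.2 rad/s.
Step 2 — Component impedances:
  R: Z = R = 150 Ω
  C: Z = 1/(jωC) = -j/(ω·C) = 0 - j1.539e+04 Ω
Step 3 — Series combination: Z_total = R + C = 150 - j1.539e+04 Ω = 1.539e+04∠-89.4° Ω.

Z = 150 - j1.539e+04 Ω = 1.539e+04∠-89.4° Ω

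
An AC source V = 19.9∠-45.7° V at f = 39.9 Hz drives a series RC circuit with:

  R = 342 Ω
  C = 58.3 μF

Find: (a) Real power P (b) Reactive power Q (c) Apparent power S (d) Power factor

Step 1 — Angular frequency: ω = 2π·f = 2π·39.9 = 250.7 rad/s.
Step 2 — Component impedances:
  R: Z = R = 342 Ω
  C: Z = 1/(jωC) = -j/(ω·C) = 0 - j68.42 Ω
Step 3 — Series combination: Z_total = R + C = 342 - j68.42 Ω = 348.8∠-11.3° Ω.
Step 4 — Source phasor: V = 19.9∠-45.7° V = 13.9 - j14.24 V.
Step 5 — Current: I = V / Z = 0.04709 - j0.03222 A = 0.05706∠-34.4° A.
Step 6 — Complex power: S = V·I* = 1.113 - j0.2227 VA.
Step 7 — Real power: P = Re(S) = 1.113 W.
Step 8 — Reactive power: Q = Im(S) = -0.2227 VAR.
Step 9 — Apparent power: |S| = 1.135 VA.
Step 10 — Power factor: PF = P/|S| = 0.9806 (leading).

(a) P = 1.113 W  (b) Q = -0.2227 VAR  (c) S = 1.135 VA  (d) PF = 0.9806 (leading)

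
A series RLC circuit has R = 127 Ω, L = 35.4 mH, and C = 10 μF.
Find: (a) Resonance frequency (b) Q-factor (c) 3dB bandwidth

Step 1 — Resonance condition Im(Z)=0 gives ω₀ = 1/√(LC).
Step 2 — ω₀ = 1/√(0.0354·1e-05) = 1681 rad/s.
Step 3 — f₀ = ω₀/(2π) = 267.5 Hz.
Step 4 — Series Q: Q = ω₀L/R = 1681·0.0354/127 = 0.4685.
Step 5 — 3dB bandwidth: Δω = ω₀/Q = 3588 rad/s; BW = Δω/(2π) = 571 Hz.

(a) f₀ = 267.5 Hz  (b) Q = 0.4685  (c) BW = 571 Hz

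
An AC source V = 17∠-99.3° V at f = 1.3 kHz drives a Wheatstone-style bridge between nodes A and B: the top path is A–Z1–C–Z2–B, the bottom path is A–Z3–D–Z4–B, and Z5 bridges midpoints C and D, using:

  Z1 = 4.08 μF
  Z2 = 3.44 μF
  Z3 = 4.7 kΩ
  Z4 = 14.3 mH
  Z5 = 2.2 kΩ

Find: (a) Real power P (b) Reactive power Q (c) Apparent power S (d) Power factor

Step 1 — Angular frequency: ω = 2π·f = 2π·1300 = 8168 rad/s.
Step 2 — Component impedances:
  Z1: Z = 1/(jωC) = -j/(ω·C) = 0 - j30.01 Ω
  Z2: Z = 1/(jωC) = -j/(ω·C) = 0 - j35.59 Ω
  Z3: Z = R = 4700 Ω
  Z4: Z = jωL = j·8168·0.0143 = 0 + j116.8 Ω
  Z5: Z = R = 2200 Ω
Step 3 — Bridge requires nodal analysis (the Z5 bridge couples midpoints C and D, so the two paths cannot be reduced to a simple series/parallel combination). Setting node B to ground and injecting 1 A at node A, the 3-node admittance system at A, C, D solves to V_A = Z_AB = 1.488 - j65.66 Ω = 65.68∠-88.7° Ω.
Step 4 — Source phasor: V = 17∠-99.3° V = -2.747 - j16.78 V.
Step 5 — Current: I = V / Z = 0.2544 - j0.0476 A = 0.2588∠-10.6° A.
Step 6 — Complex power: S = V·I* = 0.09966 - j4.399 VA.
Step 7 — Real power: P = Re(S) = 0.09966 W.
Step 8 — Reactive power: Q = Im(S) = -4.399 VAR.
Step 9 — Apparent power: |S| = 4.4 VA.
Step 10 — Power factor: PF = P/|S| = 0.02265 (leading).

(a) P = 0.09966 W  (b) Q = -4.399 VAR  (c) S = 4.4 VA  (d) PF = 0.02265 (leading)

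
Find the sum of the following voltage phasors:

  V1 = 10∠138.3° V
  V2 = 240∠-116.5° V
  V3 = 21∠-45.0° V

Step 1 — Convert each phasor to rectangular form:
  V1 = 10·(cos(138.3°) + j·sin(138.3°)) = -7.466 + j6.652 V
  V2 = 240·(cos(-116.5°) + j·sin(-116.5°)) = -107.1 - j214.8 V
  V3 = 21·(cos(-45.0°) + j·sin(-45.0°)) = 14.85 - j14.85 V
Step 2 — Sum components: V_total = -99.7 - j223 V.
Step 3 — Convert to polar: |V_total| = 244.3 V, ∠V_total = -114.1°.

V_total = 244.3∠-114.1° V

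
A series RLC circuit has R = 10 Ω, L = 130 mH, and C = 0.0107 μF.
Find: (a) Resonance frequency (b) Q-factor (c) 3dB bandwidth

Step 1 — Resonance: ω₀ = 1/√(LC) = 1/√(0.13·1.07e-08) = 2.681e+04 rad/s.
Step 2 — f₀ = ω₀/(2π) = 4267 Hz.
Step 3 — Series Q: Q = ω₀L/R = 2.681e+04·0.13/10 = 348.6.
Step 4 — Bandwidth: Δω = ω₀/Q = 76.92 rad/s; BW = Δω/(2π) = 12.24 Hz.

(a) f₀ = 4267 Hz  (b) Q = 348.6  (c) BW = 12.24 Hz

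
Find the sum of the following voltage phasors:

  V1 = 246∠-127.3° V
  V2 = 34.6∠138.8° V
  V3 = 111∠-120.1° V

Step 1 — Convert each phasor to rectangular form:
  V1 = 246·(cos(-127.3°) + j·sin(-127.3°)) = -149.1 - j195.7 V
  V2 = 34.6·(cos(138.8°) + j·sin(138.8°)) = -26.03 + j22.79 V
  V3 = 111·(cos(-120.1°) + j·sin(-120.1°)) = -55.67 - j96.03 V
Step 2 — Sum components: V_total = -230.8 - j268.9 V.
Step 3 — Convert to polar: |V_total| = 354.4 V, ∠V_total = -130.6°.

V_total = 354.4∠-130.6° V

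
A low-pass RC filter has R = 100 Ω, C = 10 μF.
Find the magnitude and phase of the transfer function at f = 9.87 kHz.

Step 1 — Angular frequency: ω = 2π·9870 = 6.202e+04 rad/s.
Step 2 — Transfer function: H(jω) = 1/(1 + jωRC).
Step 3 — Denominator: 1 + jωRC = 1 + j·6.202e+04·100·1e-05 = 1 + j62.02.
Step 4 — H = 0.00026 - j0.01612.
Step 5 — Magnitude: |H| = 0.01612 (-35.9 dB); phase: φ = -89.1°.

|H| = 0.01612 (-35.9 dB), φ = -89.1°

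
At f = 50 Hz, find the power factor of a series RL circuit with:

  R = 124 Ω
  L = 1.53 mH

Step 1 — Angular frequency: ω = 2π·f = 2π·50 = 314.2 rad/s.
Step 2 — Component impedances:
  R: Z = R = 124 Ω
  L: Z = jωL = j·314.2·0.00153 = 0 + j0.4807 Ω
Step 3 — Series combination: Z_total = R + L = 124 + j0.4807 Ω = 124∠0.2° Ω.
Step 4 — Power factor: PF = cos(φ) = Re(Z)/|Z| = 124/124 = 1.
Step 5 — Type: Im(Z) = 0.4807 ⇒ lagging (phase φ = 0.2°).

PF = 1 (lagging, φ = 0.2°)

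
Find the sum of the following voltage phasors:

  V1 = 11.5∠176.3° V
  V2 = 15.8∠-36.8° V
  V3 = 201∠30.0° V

Step 1 — Convert each phasor to rectangular form:
  V1 = 11.5·(cos(176.3°) + j·sin(176.3°)) = -11.48 + j0.7421 V
  V2 = 15.8·(cos(-36.8°) + j·sin(-36.8°)) = 12.65 - j9.465 V
  V3 = 201·(cos(30.0°) + j·sin(30.0°)) = 174.1 + j100.5 V
Step 2 — Sum components: V_total = 175.2 + j91.78 V.
Step 3 — Convert to polar: |V_total| = 197.8 V, ∠V_total = 27.6°.

V_total = 197.8∠27.6° V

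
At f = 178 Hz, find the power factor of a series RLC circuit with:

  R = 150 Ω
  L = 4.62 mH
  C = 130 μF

Step 1 — Angular frequency: ω = 2π·f = 2π·178 = 1118 rad/s.
Step 2 — Component impedances:
  R: Z = R = 150 Ω
  L: Z = jωL = j·1118·0.00462 = 0 + j5.167 Ω
  C: Z = 1/(jωC) = -j/(ω·C) = 0 - j6.878 Ω
Step 3 — Series combination: Z_total = R + L + C = 150 - j1.711 Ω = 150∠-0.7° Ω.
Step 4 — Power factor: PF = cos(φ) = Re(Z)/|Z| = 150/150.01 = 0.9999.
Step 5 — Type: Im(Z) = -1.711 ⇒ leading (phase φ = -0.7°).

PF = 0.9999 (leading, φ = -0.7°)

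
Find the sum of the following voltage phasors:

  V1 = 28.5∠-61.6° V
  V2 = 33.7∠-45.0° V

Step 1 — Convert each phasor to rectangular form:
  V1 = 28.5·(cos(-61.6°) + j·sin(-61.6°)) = 13.56 - j25.07 V
  V2 = 33.7·(cos(-45.0°) + j·sin(-45.0°)) = 23.83 - j23.83 V
Step 2 — Sum components: V_total = 37.38 - j48.9 V.
Step 3 — Convert to polar: |V_total| = 61.55 V, ∠V_total = -52.6°.

V_total = 61.55∠-52.6° V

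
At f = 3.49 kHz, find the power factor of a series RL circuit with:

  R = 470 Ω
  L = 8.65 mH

Step 1 — Angular frequency: ω = 2π·f = 2π·3490 = 2.193e+04 rad/s.
Step 2 — Component impedances:
  R: Z = R = 470 Ω
  L: Z = jωL = j·2.193e+04·0.00865 = 0 + j189.7 Ω
Step 3 — Series combination: Z_total = R + L = 470 + j189.7 Ω = 506.8∠22.0° Ω.
Step 4 — Power factor: PF = cos(φ) = Re(Z)/|Z| = 470/506.83 = 0.9273.
Step 5 — Type: Im(Z) = 189.7 ⇒ lagging (phase φ = 22.0°).

PF = 0.9273 (lagging, φ = 22.0°)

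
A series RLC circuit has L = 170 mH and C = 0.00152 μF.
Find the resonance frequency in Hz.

Step 1 — Resonance condition Im(Z)=0 gives ω₀ = 1/√(LC).
Step 2 — ω₀ = 1/√(0.17·1.52e-09) = 6.221e+04 rad/s.
Step 3 — f₀ = ω₀/(2π) = 9901 Hz.

f₀ = 9901 Hz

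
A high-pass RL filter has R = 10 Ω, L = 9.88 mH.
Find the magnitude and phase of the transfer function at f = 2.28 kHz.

Step 1 — Angular frequency: ω = 2π·2280 = 1.433e+04 rad/s.
Step 2 — Transfer function: H(jω) = jωL/(R + jωL).
Step 3 — Numerator jωL = j·141.5; denominator R + jωL = 10 + j141.5.
Step 4 — H = 0.995 + j0.0703.
Step 5 — Magnitude: |H| = 0.9975 (-0.0 dB); phase: φ = 4.0°.

|H| = 0.9975 (-0.0 dB), φ = 4.0°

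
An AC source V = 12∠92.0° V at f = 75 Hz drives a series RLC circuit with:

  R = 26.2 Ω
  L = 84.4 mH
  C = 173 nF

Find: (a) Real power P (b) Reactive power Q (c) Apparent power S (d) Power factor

Step 1 — Angular frequency: ω = 2π·f = 2π·75 = 471.2 rad/s.
Step 2 — Component impedances:
  R: Z = R = 26.2 Ω
  L: Z = jωL = j·471.2·0.0844 = 0 + j39.77 Ω
  C: Z = 1/(jωC) = -j/(ω·C) = 0 - j1.227e+04 Ω
Step 3 — Series combination: Z_total = R + L + C = 26.2 - j1.223e+04 Ω = 1.223e+04∠-89.9° Ω.
Step 4 — Source phasor: V = 12∠92.0° V = -0.4188 + j11.99 V.
Step 5 — Current: I = V / Z = -0.0009809 - j3.215e-05 A = 0.0009815∠-178.1° A.
Step 6 — Complex power: S = V·I* = 2.524e-05 - j0.01178 VA.
Step 7 — Real power: P = Re(S) = 2.524e-05 W.
Step 8 — Reactive power: Q = Im(S) = -0.01178 VAR.
Step 9 — Apparent power: |S| = 0.01178 VA.
Step 10 — Power factor: PF = P/|S| = 0.002143 (leading).

(a) P = 2.524e-05 W  (b) Q = -0.01178 VAR  (c) S = 0.01178 VA  (d) PF = 0.002143 (leading)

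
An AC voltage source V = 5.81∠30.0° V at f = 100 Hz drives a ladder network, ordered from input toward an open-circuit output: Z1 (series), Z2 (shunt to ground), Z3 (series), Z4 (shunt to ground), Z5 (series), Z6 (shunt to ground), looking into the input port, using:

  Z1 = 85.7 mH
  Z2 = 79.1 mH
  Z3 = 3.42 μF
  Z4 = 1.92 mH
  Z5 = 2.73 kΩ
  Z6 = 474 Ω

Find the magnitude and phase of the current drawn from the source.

Step 1 — Angular frequency: ω = 2π·f = 2π·100 = 628.3 rad/s.
Step 2 — Component impedances:
  Z1: Z = jωL = j·628.3·0.0857 = 0 + j53.85 Ω
  Z2: Z = jωL = j·628.3·0.0791 = 0 + j49.7 Ω
  Z3: Z = 1/(jωC) = -j/(ω·C) = 0 - j465.4 Ω
  Z4: Z = jωL = j·628.3·0.00192 = 0 + j1.206 Ω
  Z5: Z = R = 2730 Ω
  Z6: Z = R = 474 Ω
Step 3 — Ladder network (open output): work backward from the far end, alternating series and parallel combinations. Z_in = 6.532e-06 + j109.5 Ω = 109.5∠90.0° Ω.
Step 4 — Source phasor: V = 5.81∠30.0° V = 5.032 + j2.905 V.
Step 5 — Ohm's law: I = V / Z_total = (5.032 + j2.905) / (6.532e-06 + j109.5) = 0.02653 - j0.04595 A.
Step 6 — Convert to polar: |I| = 0.05306 A, ∠I = -60.0°.

I = 0.05306∠-60.0° A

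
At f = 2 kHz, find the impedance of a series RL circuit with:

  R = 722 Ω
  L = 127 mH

Step 1 — Angular frequency: ω = 2π·f = 2π·2000 = 1.257e+04 rad/s.
Step 2 — Component impedances:
  R: Z = R = 722 Ω
  L: Z = jωL = j·1.257e+04·0.127 = 0 + j1596 Ω
Step 3 — Series combination: Z_total = R + L = 722 + j1596 Ω = 1752∠65.7° Ω.

Z = 722 + j1596 Ω = 1752∠65.7° Ω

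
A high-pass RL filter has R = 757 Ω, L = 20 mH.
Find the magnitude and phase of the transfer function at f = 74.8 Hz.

Step 1 — Angular frequency: ω = 2π·74.8 = 470 rad/s.
Step 2 — Transfer function: H(jω) = jωL/(R + jωL).
Step 3 — Numerator jωL = j·9.4; denominator R + jωL = 757 + j9.4.
Step 4 — H = 0.0001542 + j0.01242.
Step 5 — Magnitude: |H| = 0.01242 (-38.1 dB); phase: φ = 89.3°.

|H| = 0.01242 (-38.1 dB), φ = 89.3°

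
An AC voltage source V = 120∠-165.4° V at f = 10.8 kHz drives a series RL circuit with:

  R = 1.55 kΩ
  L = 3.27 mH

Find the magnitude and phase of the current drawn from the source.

Step 1 — Angular frequency: ω = 2π·f = 2π·1.08e+04 = 6.786e+04 rad/s.
Step 2 — Component impedances:
  R: Z = R = 1550 Ω
  L: Z = jωL = j·6.786e+04·0.00327 = 0 + j221.9 Ω
Step 3 — Series combination: Z_total = R + L = 1550 + j221.9 Ω = 1566∠8.1° Ω.
Step 4 — Source phasor: V = 120∠-165.4° V = -116.1 - j30.25 V.
Step 5 — Ohm's law: I = V / Z_total = (-116.1 - j30.25) / (1550 + j221.9) = -0.07615 - j0.008613 A.
Step 6 — Convert to polar: |I| = 0.07664 A, ∠I = -173.5°.

I = 0.07664∠-173.5° A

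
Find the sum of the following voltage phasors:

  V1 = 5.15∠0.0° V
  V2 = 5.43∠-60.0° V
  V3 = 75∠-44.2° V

Step 1 — Convert each phasor to rectangular form:
  V1 = 5.15·(cos(0.0°) + j·sin(0.0°)) = 5.15 V
  V2 = 5.43·(cos(-60.0°) + j·sin(-60.0°)) = 2.715 - j4.703 V
  V3 = 75·(cos(-44.2°) + j·sin(-44.2°)) = 53.77 - j52.29 V
Step 2 — Sum components: V_total = 61.63 - j56.99 V.
Step 3 — Convert to polar: |V_total| = 83.94 V, ∠V_total = -42.8°.

V_total = 83.94∠-42.8° V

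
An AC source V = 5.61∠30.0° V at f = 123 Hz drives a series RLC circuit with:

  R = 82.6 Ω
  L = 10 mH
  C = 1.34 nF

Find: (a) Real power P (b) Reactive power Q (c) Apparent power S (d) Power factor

Step 1 — Angular frequency: ω = 2π·f = 2π·123 = 772.8 rad/s.
Step 2 — Component impedances:
  R: Z = R = 82.6 Ω
  L: Z = jωL = j·772.8·0.01 = 0 + j7.728 Ω
  C: Z = 1/(jωC) = -j/(ω·C) = 0 - j9.656e+05 Ω
Step 3 — Series combination: Z_total = R + L + C = 82.6 - j9.656e+05 Ω = 9.656e+05∠-90.0° Ω.
Step 4 — Source phasor: V = 5.61∠30.0° V = 4.858 + j2.805 V.
Step 5 — Current: I = V / Z = -2.904e-06 + j5.032e-06 A = 5.81e-06∠120.0° A.
Step 6 — Complex power: S = V·I* = 2.788e-09 - j3.259e-05 VA.
Step 7 — Real power: P = Re(S) = 2.788e-09 W.
Step 8 — Reactive power: Q = Im(S) = -3.259e-05 VAR.
Step 9 — Apparent power: |S| = 3.259e-05 VA.
Step 10 — Power factor: PF = P/|S| = 8.554e-05 (leading).

(a) P = 2.788e-09 W  (b) Q = -3.259e-05 VAR  (c) S = 3.259e-05 VA  (d) PF = 8.554e-05 (leading)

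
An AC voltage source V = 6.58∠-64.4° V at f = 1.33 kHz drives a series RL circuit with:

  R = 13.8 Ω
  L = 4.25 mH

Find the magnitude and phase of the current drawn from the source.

Step 1 — Angular frequency: ω = 2π·f = 2π·1330 = 8357 rad/s.
Step 2 — Component impedances:
  R: Z = R = 13.8 Ω
  L: Z = jωL = j·8357·0.00425 = 0 + j35.52 Ω
Step 3 — Series combination: Z_total = R + L = 13.8 + j35.52 Ω = 38.1∠68.8° Ω.
Step 4 — Source phasor: V = 6.58∠-64.4° V = 2.843 - j5.934 V.
Step 5 — Ohm's law: I = V / Z_total = (2.843 - j5.934) / (13.8 + j35.52) = -0.1181 - j0.126 A.
Step 6 — Convert to polar: |I| = 0.1727 A, ∠I = -133.2°.

I = 0.1727∠-133.2° A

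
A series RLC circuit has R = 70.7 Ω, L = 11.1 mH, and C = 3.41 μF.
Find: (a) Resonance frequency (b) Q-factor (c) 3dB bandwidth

Step 1 — Resonance: ω₀ = 1/√(LC) = 1/√(0.0111·3.41e-06) = 5140 rad/s.
Step 2 — f₀ = ω₀/(2π) = 818.1 Hz.
Step 3 — Series Q: Q = ω₀L/R = 5140·0.0111/70.7 = 0.807.
Step 4 — Bandwidth: Δω = ω₀/Q = 6369 rad/s; BW = Δω/(2π) = 1014 Hz.

(a) f₀ = 818.1 Hz  (b) Q = 0.807  (c) BW = 1014 Hz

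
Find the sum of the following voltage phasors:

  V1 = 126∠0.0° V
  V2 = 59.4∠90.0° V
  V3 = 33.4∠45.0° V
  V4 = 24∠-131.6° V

Step 1 — Convert each phasor to rectangular form:
  V1 = 126·(cos(0.0°) + j·sin(0.0°)) = 126 V
  V2 = 59.4·(cos(90.0°) + j·sin(90.0°)) = 0 + j59.4 V
  V3 = 33.4·(cos(45.0°) + j·sin(45.0°)) = 23.62 + j23.62 V
  V4 = 24·(cos(-131.6°) + j·sin(-131.6°)) = -15.93 - j17.95 V
Step 2 — Sum components: V_total = 133.7 + j65.07 V.
Step 3 — Convert to polar: |V_total| = 148.7 V, ∠V_total = 26.0°.

V_total = 148.7∠26.0° V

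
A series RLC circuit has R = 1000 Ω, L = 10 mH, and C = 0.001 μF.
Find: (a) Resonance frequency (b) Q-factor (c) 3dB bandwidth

Step 1 — Resonance condition Im(Z)=0 gives ω₀ = 1/√(LC).
Step 2 — ω₀ = 1/√(0.01·1e-09) = 3.162e+05 rad/s.
Step 3 — f₀ = ω₀/(2π) = 5.033e+04 Hz.
Step 4 — Series Q: Q = ω₀L/R = 3.162e+05·0.01/1000 = 3.162.
Step 5 — 3dB bandwidth: Δω = ω₀/Q = 1e+05 rad/s; BW = Δω/(2π) = 1.592e+04 Hz.

(a) f₀ = 5.033e+04 Hz  (b) Q = 3.162  (c) BW = 1.592e+04 Hz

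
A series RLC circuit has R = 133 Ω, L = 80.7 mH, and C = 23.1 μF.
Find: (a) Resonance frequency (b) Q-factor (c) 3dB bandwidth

Step 1 — Resonance: ω₀ = 1/√(LC) = 1/√(0.0807·2.31e-05) = 732.4 rad/s.
Step 2 — f₀ = ω₀/(2π) = 116.6 Hz.
Step 3 — Series Q: Q = ω₀L/R = 732.4·0.0807/133 = 0.4444.
Step 4 — Bandwidth: Δω = ω₀/Q = 1648 rad/s; BW = Δω/(2π) = 262.3 Hz.

(a) f₀ = 116.6 Hz  (b) Q = 0.4444  (c) BW = 262.3 Hz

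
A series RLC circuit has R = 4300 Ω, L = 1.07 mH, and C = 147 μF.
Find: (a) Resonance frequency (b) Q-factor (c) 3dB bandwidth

Step 1 — Resonance: ω₀ = 1/√(LC) = 1/√(0.00107·0.000147) = 2521 rad/s.
Step 2 — f₀ = ω₀/(2π) = 401.3 Hz.
Step 3 — Series Q: Q = ω₀L/R = 2521·0.00107/4300 = 0.0006274.
Step 4 — Bandwidth: Δω = ω₀/Q = 4.019e+06 rad/s; BW = Δω/(2π) = 6.396e+05 Hz.

(a) f₀ = 401.3 Hz  (b) Q = 0.0006274  (c) BW = 6.396e+05 Hz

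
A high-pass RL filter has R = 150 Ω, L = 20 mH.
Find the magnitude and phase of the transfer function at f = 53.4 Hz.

Step 1 — Angular frequency: ω = 2π·53.4 = 335.5 rad/s.
Step 2 — Transfer function: H(jω) = jωL/(R + jωL).
Step 3 — Numerator jωL = j·6.71; denominator R + jωL = 150 + j6.71.
Step 4 — H = 0.001997 + j0.04465.
Step 5 — Magnitude: |H| = 0.04469 (-27.0 dB); phase: φ = 87.4°.

|H| = 0.04469 (-27.0 dB), φ = 87.4°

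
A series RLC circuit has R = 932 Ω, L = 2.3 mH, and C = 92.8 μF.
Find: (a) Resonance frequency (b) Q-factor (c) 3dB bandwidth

Step 1 — Resonance condition Im(Z)=0 gives ω₀ = 1/√(LC).
Step 2 — ω₀ = 1/√(0.0023·9.28e-05) = 2165 rad/s.
Step 3 — f₀ = ω₀/(2π) = 344.5 Hz.
Step 4 — Series Q: Q = ω₀L/R = 2165·0.0023/932 = 0.005342.
Step 5 — 3dB bandwidth: Δω = ω₀/Q = 4.052e+05 rad/s; BW = Δω/(2π) = 6.449e+04 Hz.

(a) f₀ = 344.5 Hz  (b) Q = 0.005342  (c) BW = 6.449e+04 Hz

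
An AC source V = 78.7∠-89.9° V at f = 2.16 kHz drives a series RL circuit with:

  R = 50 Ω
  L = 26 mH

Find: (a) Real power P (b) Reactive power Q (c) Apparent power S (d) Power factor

Step 1 — Angular frequency: ω = 2π·f = 2π·2160 = 1.357e+04 rad/s.
Step 2 — Component impedances:
  R: Z = R = 50 Ω
  L: Z = jωL = j·1.357e+04·0.026 = 0 + j352.9 Ω
Step 3 — Series combination: Z_total = R + L = 50 + j352.9 Ω = 356.4∠81.9° Ω.
Step 4 — Source phasor: V = 78.7∠-89.9° V = 0.1374 - j78.7 V.
Step 5 — Current: I = V / Z = -0.2186 - j0.03136 A = 0.2208∠-171.8° A.
Step 6 — Complex power: S = V·I* = 2.438 + j17.21 VA.
Step 7 — Real power: P = Re(S) = 2.438 W.
Step 8 — Reactive power: Q = Im(S) = 17.21 VAR.
Step 9 — Apparent power: |S| = 17.38 VA.
Step 10 — Power factor: PF = P/|S| = 0.1403 (lagging).

(a) P = 2.438 W  (b) Q = 17.21 VAR  (c) S = 17.38 VA  (d) PF = 0.1403 (lagging)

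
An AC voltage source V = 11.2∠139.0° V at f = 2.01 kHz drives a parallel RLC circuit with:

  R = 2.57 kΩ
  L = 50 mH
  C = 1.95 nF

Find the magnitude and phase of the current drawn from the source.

Step 1 — Angular frequency: ω = 2π·f = 2π·2010 = 1.263e+04 rad/s.
Step 2 — Component impedances:
  R: Z = R = 2570 Ω
  L: Z = jωL = j·1.263e+04·0.05 = 0 + j631.5 Ω
  C: Z = 1/(jωC) = -j/(ω·C) = 0 - j4.061e+04 Ω
Step 3 — Parallel combination: 1/Z_total = 1/R + 1/L + 1/C; Z_total = 150.7 + j603.8 Ω = 622.3∠76.0° Ω.
Step 4 — Source phasor: V = 11.2∠139.0° V = -8.453 + j7.348 V.
Step 5 — Ohm's law: I = V / Z_total = (-8.453 + j7.348) / (150.7 + j603.8) = 0.008166 + j0.01604 A.
Step 6 — Convert to polar: |I| = 0.018 A, ∠I = 63.0°.

I = 0.018∠63.0° A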